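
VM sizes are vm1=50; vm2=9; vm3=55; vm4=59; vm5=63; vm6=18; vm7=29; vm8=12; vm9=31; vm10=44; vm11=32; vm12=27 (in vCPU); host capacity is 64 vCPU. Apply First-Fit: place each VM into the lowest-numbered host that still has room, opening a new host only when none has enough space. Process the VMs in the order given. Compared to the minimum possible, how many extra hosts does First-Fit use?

1

First-Fit: [50,9] [55] [59] [63] [18,29,12] [31,32] [44] [27] → 8 hosts.
Total size 429 vCPU; any packing needs at least ⌈429/64⌉ = 7 hosts.
An optimal packing achieves that bound: [63] [59] [55,9] [50,12] [44,18] [32,31] [29,27] → 7 hosts.
Excess: 8 − 7 = 1.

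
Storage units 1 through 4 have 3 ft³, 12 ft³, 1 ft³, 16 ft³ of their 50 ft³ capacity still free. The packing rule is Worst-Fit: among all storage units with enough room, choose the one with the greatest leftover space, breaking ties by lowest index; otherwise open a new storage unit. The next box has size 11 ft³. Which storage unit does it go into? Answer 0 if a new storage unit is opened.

Storage units with room: storage unit 2 (12 ft³), storage unit 4 (16 ft³).
Most room is storage unit 4 with 16 ft³ free.

4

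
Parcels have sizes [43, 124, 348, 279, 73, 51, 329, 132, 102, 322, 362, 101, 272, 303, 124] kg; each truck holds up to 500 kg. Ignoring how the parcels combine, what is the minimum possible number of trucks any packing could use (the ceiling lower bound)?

6

Total size = 43 + 124 + 348 + 279 + 73 + 51 + 329 + 132 + 102 + 322 + 362 + 101 + 272 + 303 + 124 = 2965 kg.
⌈2965 / 500⌉ = 6.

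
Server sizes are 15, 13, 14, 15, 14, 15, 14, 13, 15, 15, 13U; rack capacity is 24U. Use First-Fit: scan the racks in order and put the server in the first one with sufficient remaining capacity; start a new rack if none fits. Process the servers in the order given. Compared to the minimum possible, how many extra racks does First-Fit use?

0

First-Fit: [15] [13] [14] [15] [14] [15] [14] [13] [15] [15] [13] → 11 racks.
11 servers exceed 12U (half the capacity), and no two of those can share a rack, so at least 11 racks are needed.
So 11 is already optimal.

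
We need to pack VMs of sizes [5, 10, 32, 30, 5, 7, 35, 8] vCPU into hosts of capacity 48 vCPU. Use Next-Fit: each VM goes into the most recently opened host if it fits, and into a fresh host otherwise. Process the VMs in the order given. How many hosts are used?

Put 5 vCPU in host 1; 43 vCPU remain.
Put 10 vCPU in host 1; 33 vCPU remain.
Put 32 vCPU in host 1; 1 vCPU remain.
Put 30 vCPU in host 2; 18 vCPU remain.
Put 5 vCPU in host 2; 13 vCPU remain.
Put 7 vCPU in host 2; 6 vCPU remain.
Put 35 vCPU in host 3; 13 vCPU remain.
Put 8 vCPU in host 3; 5 vCPU remain.
Final hosts: [5,10,32] [30,5,7] [35,8].

3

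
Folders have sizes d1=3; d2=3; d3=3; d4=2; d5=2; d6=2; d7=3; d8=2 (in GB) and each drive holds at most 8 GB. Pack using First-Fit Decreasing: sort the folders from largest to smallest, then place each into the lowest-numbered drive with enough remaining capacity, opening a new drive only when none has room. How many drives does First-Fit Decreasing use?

3

Sorted descending: 3, 3, 3, 3, 2, 2, 2, 2.
3 GB → drive 1 (remaining 5 GB)
3 GB → drive 1 (remaining 2 GB)
3 GB → drive 2 (remaining 5 GB)
3 GB → drive 2 (remaining 2 GB)
2 GB → drive 1 (remaining 0 GB)
2 GB → drive 2 (remaining 0 GB)
2 GB → drive 3 (remaining 6 GB)
2 GB → drive 3 (remaining 4 GB)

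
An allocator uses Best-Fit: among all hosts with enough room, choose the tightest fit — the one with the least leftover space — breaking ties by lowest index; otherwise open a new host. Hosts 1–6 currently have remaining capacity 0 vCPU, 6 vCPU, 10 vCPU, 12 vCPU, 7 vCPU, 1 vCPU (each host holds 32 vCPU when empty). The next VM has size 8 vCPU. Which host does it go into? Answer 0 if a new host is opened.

Hosts with room: host 3 (10 vCPU), host 4 (12 vCPU).
Tightest fit is host 3 with 10 vCPU free.

3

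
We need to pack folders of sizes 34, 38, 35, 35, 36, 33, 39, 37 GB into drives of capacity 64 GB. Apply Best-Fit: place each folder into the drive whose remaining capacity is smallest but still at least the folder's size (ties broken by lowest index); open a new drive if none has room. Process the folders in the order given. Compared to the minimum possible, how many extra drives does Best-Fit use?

Best-Fit: [34] [38] [35] [35] [36] [33] [39] [37] → 8 drives.
8 folders exceed 32 GB (half the capacity), and no two of those can share a drive, so at least 8 drives are needed.
So 8 is already optimal.

0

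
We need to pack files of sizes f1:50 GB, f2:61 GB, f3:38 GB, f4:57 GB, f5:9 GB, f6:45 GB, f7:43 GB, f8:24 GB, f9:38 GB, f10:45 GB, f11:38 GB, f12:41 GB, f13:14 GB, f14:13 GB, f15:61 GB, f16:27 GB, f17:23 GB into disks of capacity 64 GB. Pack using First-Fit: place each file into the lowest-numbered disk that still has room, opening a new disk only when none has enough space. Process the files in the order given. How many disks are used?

Put f1 (50 GB) in disk 1; 14 GB remain.
Put f2 (61 GB) in disk 2; 3 GB remain.
Put f3 (38 GB) in disk 3; 26 GB remain.
Put f4 (57 GB) in disk 4; 7 GB remain.
Put f5 (9 GB) in disk 1; 5 GB remain.
Put f6 (45 GB) in disk 5; 19 GB remain.
Put f7 (43 GB) in disk 6; 21 GB remain.
Put f8 (24 GB) in disk 3; 2 GB remain.
Put f9 (38 GB) in disk 7; 26 GB remain.
Put f10 (45 GB) in disk 8; 19 GB remain.
Put f11 (38 GB) in disk 9; 26 GB remain.
Put f12 (41 GB) in disk 10; 23 GB remain.
Put f13 (14 GB) in disk 5; 5 GB remain.
Put f14 (13 GB) in disk 6; 8 GB remain.
Put f15 (61 GB) in disk 11; 3 GB remain.
Put f16 (27 GB) in disk 12; 37 GB remain.
Put f17 (23 GB) in disk 7; 3 GB remain.
Final disks: [50,9] [61] [38,24] [57] [45,14] [43,13] [38,23] [45] [38] [41] [61] [27].

12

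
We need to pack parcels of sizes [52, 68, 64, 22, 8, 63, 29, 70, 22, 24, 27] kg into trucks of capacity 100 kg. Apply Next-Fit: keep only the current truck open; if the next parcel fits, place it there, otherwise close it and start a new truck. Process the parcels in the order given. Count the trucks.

6

truck 1: place 52 kg, 48 kg left
truck 2: place 68 kg, 32 kg left
truck 3: place 64 kg, 36 kg left
truck 3: place 22 kg, 14 kg left
truck 3: place 8 kg, 6 kg left
truck 4: place 63 kg, 37 kg left
truck 4: place 29 kg, 8 kg left
truck 5: place 70 kg, 30 kg left
truck 5: place 22 kg, 8 kg left
truck 6: place 24 kg, 76 kg left
truck 6: place 27 kg, 49 kg left
Final trucks: [52] [68] [64,22,8] [63,29] [70,22] [24,27].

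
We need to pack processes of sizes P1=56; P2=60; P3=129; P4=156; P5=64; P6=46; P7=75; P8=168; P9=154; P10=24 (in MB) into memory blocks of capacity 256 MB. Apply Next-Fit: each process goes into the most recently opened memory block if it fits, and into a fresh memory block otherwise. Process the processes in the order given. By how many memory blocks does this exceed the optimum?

Next-Fit: [56,60,129] [156,64] [46,75] [168] [154,24] → 5 memory blocks.
Total size 932 MB; any packing needs at least ⌈932/256⌉ = 4 memory blocks.
An optimal packing achieves that bound: [168,75] [156,64,24] [154,60] [129,56,46] → 4 memory blocks.
Excess: 5 − 4 = 1.

1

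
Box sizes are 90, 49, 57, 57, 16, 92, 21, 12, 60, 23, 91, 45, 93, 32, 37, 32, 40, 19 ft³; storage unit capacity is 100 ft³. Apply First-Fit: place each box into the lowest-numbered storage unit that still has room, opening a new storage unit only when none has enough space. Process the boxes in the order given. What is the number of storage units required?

Put 90 ft³ in storage unit 1; 10 ft³ remain.
Put 49 ft³ in storage unit 2; 51 ft³ remain.
Put 57 ft³ in storage unit 3; 43 ft³ remain.
Put 57 ft³ in storage unit 4; 43 ft³ remain.
Put 16 ft³ in storage unit 2; 35 ft³ remain.
Put 92 ft³ in storage unit 5; 8 ft³ remain.
Put 21 ft³ in storage unit 2; 14 ft³ remain.
Put 12 ft³ in storage unit 2; 2 ft³ remain.
Put 60 ft³ in storage unit 6; 40 ft³ remain.
Put 23 ft³ in storage unit 3; 20 ft³ remain.
Put 91 ft³ in storage unit 7; 9 ft³ remain.
Put 45 ft³ in storage unit 8; 55 ft³ remain.
Put 93 ft³ in storage unit 9; 7 ft³ remain.
Put 32 ft³ in storage unit 4; 11 ft³ remain.
Put 37 ft³ in storage unit 6; 3 ft³ remain.
Put 32 ft³ in storage unit 8; 23 ft³ remain.
Put 40 ft³ in storage unit 10; 60 ft³ remain.
Put 19 ft³ in storage unit 3; 1 ft³ remain.

10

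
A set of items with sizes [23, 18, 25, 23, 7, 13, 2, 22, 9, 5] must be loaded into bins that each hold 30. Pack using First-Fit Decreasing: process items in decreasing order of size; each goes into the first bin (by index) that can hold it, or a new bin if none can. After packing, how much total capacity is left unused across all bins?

33

Sorted descending: 25, 23, 23, 22, 18, 13, 9, 7, 5, 2.
25 → bin 1 (remaining 5)
23 → bin 2 (remaining 7)
23 → bin 3 (remaining 7)
22 → bin 4 (remaining 8)
18 → bin 5 (remaining 12)
13 → bin 6 (remaining 17)
9 → bin 5 (remaining 3)
7 → bin 2 (remaining 0)
5 → bin 1 (remaining 0)
2 → bin 3 (remaining 5)
6 bins × 30 = 180; used 147; unused 33.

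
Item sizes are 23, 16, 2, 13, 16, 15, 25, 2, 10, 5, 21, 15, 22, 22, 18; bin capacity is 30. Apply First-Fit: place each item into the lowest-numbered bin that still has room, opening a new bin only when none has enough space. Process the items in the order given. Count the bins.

Put 23 in bin 1; 7 remain.
Put 16 in bin 2; 14 remain.
Put 2 in bin 1; 5 remain.
Put 13 in bin 2; 1 remain.
Put 16 in bin 3; 14 remain.
Put 15 in bin 4; 15 remain.
Put 25 in bin 5; 5 remain.
Put 2 in bin 1; 3 remain.
Put 10 in bin 3; 4 remain.
Put 5 in bin 4; 10 remain.
Put 21 in bin 6; 9 remain.
Put 15 in bin 7; 15 remain.
Put 22 in bin 8; 8 remain.
Put 22 in bin 9; 8 remain.
Put 18 in bin 10; 12 remain.

10 bins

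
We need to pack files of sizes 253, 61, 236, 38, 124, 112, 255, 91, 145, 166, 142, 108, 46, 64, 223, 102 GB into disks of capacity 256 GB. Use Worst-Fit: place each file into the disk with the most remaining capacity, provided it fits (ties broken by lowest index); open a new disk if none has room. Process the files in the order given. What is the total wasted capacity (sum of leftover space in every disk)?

394

253 GB → disk 1 (remaining 3 GB)
61 GB → disk 2 (remaining 195 GB)
236 GB → disk 3 (remaining 20 GB)
38 GB → disk 2 (remaining 157 GB)
124 GB → disk 2 (remaining 33 GB)
112 GB → disk 4 (remaining 144 GB)
255 GB → disk 5 (remaining 1 GB)
91 GB → disk 4 (remaining 53 GB)
145 GB → disk 6 (remaining 111 GB)
166 GB → disk 7 (remaining 90 GB)
142 GB → disk 8 (remaining 114 GB)
108 GB → disk 8 (remaining 6 GB)
46 GB → disk 6 (remaining 65 GB)
64 GB → disk 7 (remaining 26 GB)
223 GB → disk 9 (remaining 33 GB)
102 GB → disk 10 (remaining 154 GB)
10 disks × 256 GB = 2560 GB; used 2166 GB; unused 394 GB.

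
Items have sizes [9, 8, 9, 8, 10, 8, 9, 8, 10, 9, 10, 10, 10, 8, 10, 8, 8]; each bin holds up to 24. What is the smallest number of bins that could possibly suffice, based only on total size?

Total size = 9 + 8 + 9 + 8 + 10 + 8 + 9 + 8 + 10 + 9 + 10 + 10 + 10 + 8 + 10 + 8 + 8 = 152.
⌈152 / 24⌉ = 7.

7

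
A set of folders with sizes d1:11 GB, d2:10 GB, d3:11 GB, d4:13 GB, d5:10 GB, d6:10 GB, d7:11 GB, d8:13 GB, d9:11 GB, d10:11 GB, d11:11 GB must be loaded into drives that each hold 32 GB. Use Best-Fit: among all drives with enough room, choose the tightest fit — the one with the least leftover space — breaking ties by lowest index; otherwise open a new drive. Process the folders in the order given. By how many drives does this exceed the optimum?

1

Best-Fit: [11,10,11] [13,10] [10,11,11] [13,11] [11] → 5 drives.
Total size 122 GB; any packing needs at least ⌈122/32⌉ = 4 drives.
An optimal packing achieves that bound: [13,13] [11,11,10] [11,11,10] [11,11,10] → 4 drives.
Excess: 5 − 4 = 1.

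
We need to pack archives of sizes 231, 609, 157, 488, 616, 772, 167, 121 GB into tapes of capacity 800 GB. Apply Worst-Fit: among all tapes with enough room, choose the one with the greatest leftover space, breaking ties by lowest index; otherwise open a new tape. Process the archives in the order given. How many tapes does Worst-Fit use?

tape 1: place 231 GB, 569 GB left
tape 2: place 609 GB, 191 GB left
tape 1: place 157 GB, 412 GB left
tape 3: place 488 GB, 312 GB left
tape 4: place 616 GB, 184 GB left
tape 5: place 772 GB, 28 GB left
tape 1: place 167 GB, 245 GB left
tape 3: place 121 GB, 191 GB left

5 tapes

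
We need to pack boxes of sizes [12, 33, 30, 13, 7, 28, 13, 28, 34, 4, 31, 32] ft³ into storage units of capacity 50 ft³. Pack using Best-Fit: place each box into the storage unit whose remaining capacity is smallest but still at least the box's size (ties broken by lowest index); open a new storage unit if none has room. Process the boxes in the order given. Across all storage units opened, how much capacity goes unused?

12 ft³ → storage unit 1 (remaining 38 ft³)
33 ft³ → storage unit 1 (remaining 5 ft³)
30 ft³ → storage unit 2 (remaining 20 ft³)
13 ft³ → storage unit 2 (remaining 7 ft³)
7 ft³ → storage unit 2 (remaining 0 ft³)
28 ft³ → storage unit 3 (remaining 22 ft³)
13 ft³ → storage unit 3 (remaining 9 ft³)
28 ft³ → storage unit 4 (remaining 22 ft³)
34 ft³ → storage unit 5 (remaining 16 ft³)
4 ft³ → storage unit 1 (remaining 1 ft³)
31 ft³ → storage unit 6 (remaining 19 ft³)
32 ft³ → storage unit 7 (remaining 18 ft³)
7 storage units × 50 ft³ = 350 ft³; used 265 ft³; unused 85 ft³.

85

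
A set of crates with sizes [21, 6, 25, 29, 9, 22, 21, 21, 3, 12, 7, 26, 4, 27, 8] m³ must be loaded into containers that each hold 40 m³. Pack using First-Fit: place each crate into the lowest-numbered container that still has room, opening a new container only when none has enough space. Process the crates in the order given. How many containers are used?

Put 21 m³ in container 1; 19 m³ remain.
Put 6 m³ in container 1; 13 m³ remain.
Put 25 m³ in container 2; 15 m³ remain.
Put 29 m³ in container 3; 11 m³ remain.
Put 9 m³ in container 1; 4 m³ remain.
Put 22 m³ in container 4; 18 m³ remain.
Put 21 m³ in container 5; 19 m³ remain.
Put 21 m³ in container 6; 19 m³ remain.
Put 3 m³ in container 1; 1 m³ remain.
Put 12 m³ in container 2; 3 m³ remain.
Put 7 m³ in container 3; 4 m³ remain.
Put 26 m³ in container 7; 14 m³ remain.
Put 4 m³ in container 3; 0 m³ remain.
Put 27 m³ in container 8; 13 m³ remain.
Put 8 m³ in container 4; 10 m³ remain.
Final containers: [21,6,9,3] [25,12] [29,7,4] [22,8] [21] [21] [26] [27].

8 containers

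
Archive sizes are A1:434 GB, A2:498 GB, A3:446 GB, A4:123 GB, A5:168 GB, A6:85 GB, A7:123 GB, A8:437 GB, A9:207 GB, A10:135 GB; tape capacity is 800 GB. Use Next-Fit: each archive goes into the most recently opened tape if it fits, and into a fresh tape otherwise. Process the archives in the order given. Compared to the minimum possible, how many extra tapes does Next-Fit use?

Next-Fit: [434] [498] [446,123,168] [85,123,437] [207,135] → 5 tapes.
Total size 2656 GB; any packing needs at least ⌈2656/800⌉ = 4 tapes.
An optimal packing achieves that bound: [498,207,85] [446,168,135] [437,123,123] [434] → 4 tapes.
Excess: 5 − 4 = 1.

1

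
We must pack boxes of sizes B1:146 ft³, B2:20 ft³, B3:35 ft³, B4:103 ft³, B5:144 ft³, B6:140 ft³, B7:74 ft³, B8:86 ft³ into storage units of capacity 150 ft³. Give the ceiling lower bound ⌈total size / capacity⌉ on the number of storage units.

Total size = 146 + 20 + 35 + 103 + 144 + 140 + 74 + 86 = 748 ft³.
⌈748 / 150⌉ = 5.

5 storage units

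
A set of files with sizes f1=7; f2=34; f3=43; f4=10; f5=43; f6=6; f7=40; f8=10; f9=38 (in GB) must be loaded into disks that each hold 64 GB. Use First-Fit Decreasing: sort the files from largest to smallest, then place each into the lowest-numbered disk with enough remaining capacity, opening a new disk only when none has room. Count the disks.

5

Sorted descending: 43, 43, 40, 38, 34, 10, 10, 7, 6.
disk 1: place 43 GB, 21 GB left
disk 2: place 43 GB, 21 GB left
disk 3: place 40 GB, 24 GB left
disk 4: place 38 GB, 26 GB left
disk 5: place 34 GB, 30 GB left
disk 1: place 10 GB, 11 GB left
disk 1: place 10 GB, 1 GB left
disk 2: place 7 GB, 14 GB left
disk 2: place 6 GB, 8 GB left
Final disks: [43,10,10] [43,7,6] [40] [38] [34].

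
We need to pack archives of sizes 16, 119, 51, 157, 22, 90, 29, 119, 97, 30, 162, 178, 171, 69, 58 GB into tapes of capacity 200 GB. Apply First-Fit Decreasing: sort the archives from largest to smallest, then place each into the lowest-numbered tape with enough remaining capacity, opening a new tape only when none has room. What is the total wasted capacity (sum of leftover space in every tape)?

Sorted descending: 178, 171, 162, 157, 119, 119, 97, 90, 69, 58, 51, 30, 29, 22, 16.
178 GB → tape 1 (remaining 22 GB)
171 GB → tape 2 (remaining 29 GB)
162 GB → tape 3 (remaining 38 GB)
157 GB → tape 4 (remaining 43 GB)
119 GB → tape 5 (remaining 81 GB)
119 GB → tape 6 (remaining 81 GB)
97 GB → tape 7 (remaining 103 GB)
90 GB → tape 7 (remaining 13 GB)
69 GB → tape 5 (remaining 12 GB)
58 GB → tape 6 (remaining 23 GB)
51 GB → tape 8 (remaining 149 GB)
30 GB → tape 3 (remaining 8 GB)
29 GB → tape 2 (remaining 0 GB)
22 GB → tape 1 (remaining 0 GB)
16 GB → tape 4 (remaining 27 GB)
8 tapes × 200 GB = 1600 GB; used 1368 GB; unused 232 GB.

232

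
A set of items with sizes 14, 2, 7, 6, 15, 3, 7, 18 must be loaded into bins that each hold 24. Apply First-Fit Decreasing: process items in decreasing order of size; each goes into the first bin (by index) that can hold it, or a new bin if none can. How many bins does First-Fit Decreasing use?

Sorted descending: 18, 15, 14, 7, 7, 6, 3, 2.
bin 1: place 18, 6 left
bin 2: place 15, 9 left
bin 3: place 14, 10 left
bin 2: place 7, 2 left
bin 3: place 7, 3 left
bin 1: place 6, 0 left
bin 3: place 3, 0 left
bin 2: place 2, 0 left
Final bins: [18,6] [15,7,2] [14,7,3].

3 bins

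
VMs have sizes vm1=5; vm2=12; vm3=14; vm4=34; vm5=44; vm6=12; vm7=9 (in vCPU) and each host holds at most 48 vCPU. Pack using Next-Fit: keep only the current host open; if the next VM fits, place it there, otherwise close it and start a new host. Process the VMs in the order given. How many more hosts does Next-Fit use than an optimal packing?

1

Next-Fit: [5,12,14] [34] [44] [12,9] → 4 hosts.
Total size 130 vCPU; any packing needs at least ⌈130/48⌉ = 3 hosts.
An optimal packing achieves that bound: [44] [34,14] [12,12,9,5] → 3 hosts.
Excess: 4 − 3 = 1.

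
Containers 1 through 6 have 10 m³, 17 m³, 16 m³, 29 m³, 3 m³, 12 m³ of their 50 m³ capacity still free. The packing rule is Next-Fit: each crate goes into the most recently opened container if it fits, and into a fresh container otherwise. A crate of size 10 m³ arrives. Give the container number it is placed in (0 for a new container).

6

Next-Fit only looks at container 6, which has 12 m³ free.
10 m³ fits there.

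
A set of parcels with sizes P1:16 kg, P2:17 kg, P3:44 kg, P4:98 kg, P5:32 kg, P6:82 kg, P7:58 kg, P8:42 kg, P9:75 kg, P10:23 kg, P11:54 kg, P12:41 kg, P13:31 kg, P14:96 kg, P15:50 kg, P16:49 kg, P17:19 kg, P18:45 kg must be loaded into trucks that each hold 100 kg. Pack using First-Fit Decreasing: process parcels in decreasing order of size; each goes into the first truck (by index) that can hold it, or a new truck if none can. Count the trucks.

Sorted descending: 98, 96, 82, 75, 58, 54, 50, 49, 45, 44, 42, 41, 32, 31, 23, 19, 17, 16.
98 kg → truck 1 (remaining 2 kg)
96 kg → truck 2 (remaining 4 kg)
82 kg → truck 3 (remaining 18 kg)
75 kg → truck 4 (remaining 25 kg)
58 kg → truck 5 (remaining 42 kg)
54 kg → truck 6 (remaining 46 kg)
50 kg → truck 7 (remaining 50 kg)
49 kg → truck 7 (remaining 1 kg)
45 kg → truck 6 (remaining 1 kg)
44 kg → truck 8 (remaining 56 kg)
42 kg → truck 5 (remaining 0 kg)
41 kg → truck 8 (remaining 15 kg)
32 kg → truck 9 (remaining 68 kg)
31 kg → truck 9 (remaining 37 kg)
23 kg → truck 4 (remaining 2 kg)
19 kg → truck 9 (remaining 18 kg)
17 kg → truck 3 (remaining 1 kg)
16 kg → truck 9 (remaining 2 kg)
Final trucks: [98] [96] [82,17] [75,23] [58,42] [54,45] [50,49] [44,41] [32,31,19,16].

9 trucks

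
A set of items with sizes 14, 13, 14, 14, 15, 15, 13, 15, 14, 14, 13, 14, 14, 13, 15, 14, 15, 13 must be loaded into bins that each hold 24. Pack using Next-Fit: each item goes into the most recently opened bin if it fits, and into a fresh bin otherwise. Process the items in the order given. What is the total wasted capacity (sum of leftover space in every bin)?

180

bin 1: place 14, 10 left
bin 2: place 13, 11 left
bin 3: place 14, 10 left
bin 4: place 14, 10 left
bin 5: place 15, 9 left
bin 6: place 15, 9 left
bin 7: place 13, 11 left
bin 8: place 15, 9 left
bin 9: place 14, 10 left
bin 10: place 14, 10 left
bin 11: place 13, 11 left
bin 12: place 14, 10 left
bin 13: place 14, 10 left
bin 14: place 13, 11 left
bin 15: place 15, 9 left
bin 16: place 14, 10 left
bin 17: place 15, 9 left
bin 18: place 13, 11 left
18 bins × 24 = 432; used 252; unused 180.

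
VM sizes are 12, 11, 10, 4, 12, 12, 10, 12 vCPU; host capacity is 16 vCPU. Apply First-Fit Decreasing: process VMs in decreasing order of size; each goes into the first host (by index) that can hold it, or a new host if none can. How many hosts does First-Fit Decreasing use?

7 hosts

Sorted descending: 12, 12, 12, 12, 11, 10, 10, 4.
host 1: place 12 vCPU, 4 vCPU left
host 2: place 12 vCPU, 4 vCPU left
host 3: place 12 vCPU, 4 vCPU left
host 4: place 12 vCPU, 4 vCPU left
host 5: place 11 vCPU, 5 vCPU left
host 6: place 10 vCPU, 6 vCPU left
host 7: place 10 vCPU, 6 vCPU left
host 1: place 4 vCPU, 0 vCPU left
Final hosts: [12,4] [12] [12] [12] [11] [10] [10].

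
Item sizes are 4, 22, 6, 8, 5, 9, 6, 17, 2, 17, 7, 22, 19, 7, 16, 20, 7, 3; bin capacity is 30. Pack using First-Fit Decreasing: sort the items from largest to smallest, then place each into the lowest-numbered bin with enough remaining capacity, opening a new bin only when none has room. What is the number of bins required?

7 bins

Sorted descending: 22, 22, 20, 19, 17, 17, 16, 9, 8, 7, 7, 7, 6, 6, 5, 4, 3, 2.
22 → bin 1 (remaining 8)
22 → bin 2 (remaining 8)
20 → bin 3 (remaining 10)
19 → bin 4 (remaining 11)
17 → bin 5 (remaining 13)
17 → bin 6 (remaining 13)
16 → bin 7 (remaining 14)
9 → bin 3 (remaining 1)
8 → bin 1 (remaining 0)
7 → bin 2 (remaining 1)
7 → bin 4 (remaining 4)
7 → bin 5 (remaining 6)
6 → bin 5 (remaining 0)
6 → bin 6 (remaining 7)
5 → bin 6 (remaining 2)
4 → bin 4 (remaining 0)
3 → bin 7 (remaining 11)
2 → bin 6 (remaining 0)
Final bins: [22,8] [22,7] [20,9] [19,7,4] [17,7,6] [17,6,5,2] [16,3].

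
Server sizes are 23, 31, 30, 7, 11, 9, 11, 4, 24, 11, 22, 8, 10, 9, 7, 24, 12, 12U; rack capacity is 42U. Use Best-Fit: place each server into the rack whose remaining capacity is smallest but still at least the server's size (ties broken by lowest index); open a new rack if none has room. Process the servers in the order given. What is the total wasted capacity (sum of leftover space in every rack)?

29

23U → rack 1 (remaining 19U)
31U → rack 2 (remaining 11U)
30U → rack 3 (remaining 12U)
7U → rack 2 (remaining 4U)
11U → rack 3 (remaining 1U)
9U → rack 1 (remaining 10U)
11U → rack 4 (remaining 31U)
4U → rack 2 (remaining 0U)
24U → rack 4 (remaining 7U)
11U → rack 5 (remaining 31U)
22U → rack 5 (remaining 9U)
8U → rack 5 (remaining 1U)
10U → rack 1 (remaining 0U)
9U → rack 6 (remaining 33U)
7U → rack 4 (remaining 0U)
24U → rack 6 (remaining 9U)
12U → rack 7 (remaining 30U)
12U → rack 7 (remaining 18U)
7 racks × 42U = 294U; used 265U; unused 29U.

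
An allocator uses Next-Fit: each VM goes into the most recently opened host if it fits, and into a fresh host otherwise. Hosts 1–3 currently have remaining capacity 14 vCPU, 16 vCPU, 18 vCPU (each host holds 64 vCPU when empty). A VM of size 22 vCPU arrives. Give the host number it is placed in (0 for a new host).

Next-Fit only looks at host 3, which has 18 vCPU free.
22 vCPU does not fit, so a new host is opened.

0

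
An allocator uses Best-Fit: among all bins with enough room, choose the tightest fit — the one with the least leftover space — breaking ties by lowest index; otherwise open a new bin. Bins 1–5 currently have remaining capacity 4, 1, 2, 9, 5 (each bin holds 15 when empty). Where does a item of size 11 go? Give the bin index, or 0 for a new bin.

0

No bin has ≥ 11 free, so a new bin is opened.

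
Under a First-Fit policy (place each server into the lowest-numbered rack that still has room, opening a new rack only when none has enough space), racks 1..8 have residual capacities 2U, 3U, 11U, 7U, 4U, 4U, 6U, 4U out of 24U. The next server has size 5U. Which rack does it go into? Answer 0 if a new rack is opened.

3

Racks with room: rack 3 (11U), rack 4 (7U), rack 7 (6U).
The first with room is rack 3.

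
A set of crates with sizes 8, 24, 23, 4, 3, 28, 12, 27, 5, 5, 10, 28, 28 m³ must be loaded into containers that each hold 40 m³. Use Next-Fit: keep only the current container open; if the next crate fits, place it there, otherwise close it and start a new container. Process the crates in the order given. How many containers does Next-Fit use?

6 containers

container 1: place 8 m³, 32 m³ left
container 1: place 24 m³, 8 m³ left
container 2: place 23 m³, 17 m³ left
container 2: place 4 m³, 13 m³ left
container 2: place 3 m³, 10 m³ left
container 3: place 28 m³, 12 m³ left
container 3: place 12 m³, 0 m³ left
container 4: place 27 m³, 13 m³ left
container 4: place 5 m³, 8 m³ left
container 4: place 5 m³, 3 m³ left
container 5: place 10 m³, 30 m³ left
container 5: place 28 m³, 2 m³ left
container 6: place 28 m³, 12 m³ left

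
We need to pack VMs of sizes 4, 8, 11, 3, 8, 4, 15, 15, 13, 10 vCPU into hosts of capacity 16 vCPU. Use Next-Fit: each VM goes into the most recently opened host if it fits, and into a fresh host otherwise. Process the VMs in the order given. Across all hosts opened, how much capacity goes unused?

host 1: place 4 vCPU, 12 vCPU left
host 1: place 8 vCPU, 4 vCPU left
host 2: place 11 vCPU, 5 vCPU left
host 2: place 3 vCPU, 2 vCPU left
host 3: place 8 vCPU, 8 vCPU left
host 3: place 4 vCPU, 4 vCPU left
host 4: place 15 vCPU, 1 vCPU left
host 5: place 15 vCPU, 1 vCPU left
host 6: place 13 vCPU, 3 vCPU left
host 7: place 10 vCPU, 6 vCPU left
7 hosts × 16 vCPU = 112 vCPU; used 91 vCPU; unused 21 vCPU.

21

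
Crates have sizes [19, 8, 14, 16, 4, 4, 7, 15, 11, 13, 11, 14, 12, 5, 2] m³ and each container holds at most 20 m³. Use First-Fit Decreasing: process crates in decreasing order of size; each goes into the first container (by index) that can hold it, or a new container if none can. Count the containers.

Sorted descending: 19, 16, 15, 14, 14, 13, 12, 11, 11, 8, 7, 5, 4, 4, 2.
container 1: place 19 m³, 1 m³ left
container 2: place 16 m³, 4 m³ left
container 3: place 15 m³, 5 m³ left
container 4: place 14 m³, 6 m³ left
container 5: place 14 m³, 6 m³ left
container 6: place 13 m³, 7 m³ left
container 7: place 12 m³, 8 m³ left
container 8: place 11 m³, 9 m³ left
container 9: place 11 m³, 9 m³ left
container 7: place 8 m³, 0 m³ left
container 6: place 7 m³, 0 m³ left
container 3: place 5 m³, 0 m³ left
container 2: place 4 m³, 0 m³ left
container 4: place 4 m³, 2 m³ left
container 4: place 2 m³, 0 m³ left
Final containers: [19] [16,4] [15,5] [14,4,2] [14] [13,7] [12,8] [11] [11].

9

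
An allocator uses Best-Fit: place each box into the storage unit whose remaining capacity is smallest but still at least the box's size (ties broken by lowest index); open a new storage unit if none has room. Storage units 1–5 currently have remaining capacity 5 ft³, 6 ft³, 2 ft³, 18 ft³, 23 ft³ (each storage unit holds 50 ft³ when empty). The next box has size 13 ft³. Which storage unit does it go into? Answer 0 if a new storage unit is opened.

Storage units with room: storage unit 4 (18 ft³), storage unit 5 (23 ft³).
Tightest fit is storage unit 4 with 18 ft³ free.

4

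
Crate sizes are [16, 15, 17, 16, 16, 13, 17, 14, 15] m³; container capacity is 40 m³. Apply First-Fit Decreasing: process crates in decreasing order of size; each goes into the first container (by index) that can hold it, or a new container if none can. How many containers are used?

Sorted descending: 17, 17, 16, 16, 16, 15, 15, 14, 13.
17 m³ → container 1 (remaining 23 m³)
17 m³ → container 1 (remaining 6 m³)
16 m³ → container 2 (remaining 24 m³)
16 m³ → container 2 (remaining 8 m³)
16 m³ → container 3 (remaining 24 m³)
15 m³ → container 3 (remaining 9 m³)
15 m³ → container 4 (remaining 25 m³)
14 m³ → container 4 (remaining 11 m³)
13 m³ → container 5 (remaining 27 m³)

5 containers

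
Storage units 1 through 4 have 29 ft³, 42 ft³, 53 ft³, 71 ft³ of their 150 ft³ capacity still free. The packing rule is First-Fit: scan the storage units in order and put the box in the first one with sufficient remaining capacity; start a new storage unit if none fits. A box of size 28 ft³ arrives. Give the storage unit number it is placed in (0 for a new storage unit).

1

Storage units with room: storage unit 1 (29 ft³), storage unit 2 (42 ft³), storage unit 3 (53 ft³), storage unit 4 (71 ft³).
The first with room is storage unit 1.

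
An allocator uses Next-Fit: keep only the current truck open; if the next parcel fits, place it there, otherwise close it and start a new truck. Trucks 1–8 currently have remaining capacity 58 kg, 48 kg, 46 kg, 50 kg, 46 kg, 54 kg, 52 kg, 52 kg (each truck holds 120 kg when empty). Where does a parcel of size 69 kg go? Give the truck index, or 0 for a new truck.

Next-Fit only looks at truck 8, which has 52 kg free.
69 kg does not fit, so a new truck is opened.

0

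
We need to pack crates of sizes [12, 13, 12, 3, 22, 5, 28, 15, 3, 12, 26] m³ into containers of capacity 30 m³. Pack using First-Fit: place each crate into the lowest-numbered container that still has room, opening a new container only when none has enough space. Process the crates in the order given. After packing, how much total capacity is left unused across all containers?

29

Put 12 m³ in container 1; 18 m³ remain.
Put 13 m³ in container 1; 5 m³ remain.
Put 12 m³ in container 2; 18 m³ remain.
Put 3 m³ in container 1; 2 m³ remain.
Put 22 m³ in container 3; 8 m³ remain.
Put 5 m³ in container 2; 13 m³ remain.
Put 28 m³ in container 4; 2 m³ remain.
Put 15 m³ in container 5; 15 m³ remain.
Put 3 m³ in container 2; 10 m³ remain.
Put 12 m³ in container 5; 3 m³ remain.
Put 26 m³ in container 6; 4 m³ remain.
6 containers × 30 m³ = 180 m³; used 151 m³; unused 29 m³.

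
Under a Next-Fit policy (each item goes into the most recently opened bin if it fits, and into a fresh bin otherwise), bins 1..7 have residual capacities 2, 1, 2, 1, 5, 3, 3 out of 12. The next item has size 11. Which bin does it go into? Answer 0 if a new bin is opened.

Next-Fit only looks at bin 7, which has 3 free.
11 does not fit, so a new bin is opened.

0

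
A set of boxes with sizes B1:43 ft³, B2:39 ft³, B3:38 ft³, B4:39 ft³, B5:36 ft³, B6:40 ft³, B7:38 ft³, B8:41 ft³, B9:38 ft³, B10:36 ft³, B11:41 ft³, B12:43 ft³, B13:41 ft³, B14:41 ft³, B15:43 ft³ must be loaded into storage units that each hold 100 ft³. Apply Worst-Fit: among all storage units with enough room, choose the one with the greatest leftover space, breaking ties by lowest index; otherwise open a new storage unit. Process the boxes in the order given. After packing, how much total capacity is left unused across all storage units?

203

Put B1 (43 ft³) in storage unit 1; 57 ft³ remain.
Put B2 (39 ft³) in storage unit 1; 18 ft³ remain.
Put B3 (38 ft³) in storage unit 2; 62 ft³ remain.
Put B4 (39 ft³) in storage unit 2; 23 ft³ remain.
Put B5 (36 ft³) in storage unit 3; 64 ft³ remain.
Put B6 (40 ft³) in storage unit 3; 24 ft³ remain.
Put B7 (38 ft³) in storage unit 4; 62 ft³ remain.
Put B8 (41 ft³) in storage unit 4; 21 ft³ remain.
Put B9 (38 ft³) in storage unit 5; 62 ft³ remain.
Put B10 (36 ft³) in storage unit 5; 26 ft³ remain.
Put B11 (41 ft³) in storage unit 6; 59 ft³ remain.
Put B12 (43 ft³) in storage unit 6; 16 ft³ remain.
Put B13 (41 ft³) in storage unit 7; 59 ft³ remain.
Put B14 (41 ft³) in storage unit 7; 18 ft³ remain.
Put B15 (43 ft³) in storage unit 8; 57 ft³ remain.
8 storage units × 100 ft³ = 800 ft³; used 597 ft³; unused 203 ft³.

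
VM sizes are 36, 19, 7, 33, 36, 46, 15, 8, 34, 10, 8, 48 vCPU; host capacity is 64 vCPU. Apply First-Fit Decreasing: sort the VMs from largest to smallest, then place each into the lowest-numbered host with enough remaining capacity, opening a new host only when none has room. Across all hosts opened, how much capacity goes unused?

Sorted descending: 48, 46, 36, 36, 34, 33, 19, 15, 10, 8, 8, 7.
host 1: place 48 vCPU, 16 vCPU left
host 2: place 46 vCPU, 18 vCPU left
host 3: place 36 vCPU, 28 vCPU left
host 4: place 36 vCPU, 28 vCPU left
host 5: place 34 vCPU, 30 vCPU left
host 6: place 33 vCPU, 31 vCPU left
host 3: place 19 vCPU, 9 vCPU left
host 1: place 15 vCPU, 1 vCPU left
host 2: place 10 vCPU, 8 vCPU left
host 2: place 8 vCPU, 0 vCPU left
host 3: place 8 vCPU, 1 vCPU left
host 4: place 7 vCPU, 21 vCPU left
6 hosts × 64 vCPU = 384 vCPU; used 300 vCPU; unused 84 vCPU.

84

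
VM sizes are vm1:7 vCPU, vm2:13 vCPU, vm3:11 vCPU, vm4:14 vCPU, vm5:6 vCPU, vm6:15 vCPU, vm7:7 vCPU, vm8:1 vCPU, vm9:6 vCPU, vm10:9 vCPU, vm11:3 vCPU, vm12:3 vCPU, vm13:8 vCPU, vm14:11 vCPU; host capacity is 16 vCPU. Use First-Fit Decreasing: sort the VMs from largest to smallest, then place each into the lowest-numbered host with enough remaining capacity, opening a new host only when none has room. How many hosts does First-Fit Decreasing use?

Sorted descending: 15, 14, 13, 11, 11, 9, 8, 7, 7, 6, 6, 3, 3, 1.
Put 15 vCPU in host 1; 1 vCPU remain.
Put 14 vCPU in host 2; 2 vCPU remain.
Put 13 vCPU in host 3; 3 vCPU remain.
Put 11 vCPU in host 4; 5 vCPU remain.
Put 11 vCPU in host 5; 5 vCPU remain.
Put 9 vCPU in host 6; 7 vCPU remain.
Put 8 vCPU in host 7; 8 vCPU remain.
Put 7 vCPU in host 6; 0 vCPU remain.
Put 7 vCPU in host 7; 1 vCPU remain.
Put 6 vCPU in host 8; 10 vCPU remain.
Put 6 vCPU in host 8; 4 vCPU remain.
Put 3 vCPU in host 3; 0 vCPU remain.
Put 3 vCPU in host 4; 2 vCPU remain.
Put 1 vCPU in host 1; 0 vCPU remain.
Final hosts: [15,1] [14] [13,3] [11,3] [11] [9,7] [8,7] [6,6].

8 hosts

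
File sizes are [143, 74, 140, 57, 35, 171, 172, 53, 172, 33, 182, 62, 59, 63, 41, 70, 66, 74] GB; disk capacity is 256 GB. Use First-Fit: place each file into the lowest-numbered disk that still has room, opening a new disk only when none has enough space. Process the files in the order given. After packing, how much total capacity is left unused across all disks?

143 GB → disk 1 (remaining 113 GB)
74 GB → disk 1 (remaining 39 GB)
140 GB → disk 2 (remaining 116 GB)
57 GB → disk 2 (remaining 59 GB)
35 GB → disk 1 (remaining 4 GB)
171 GB → disk 3 (remaining 85 GB)
172 GB → disk 4 (remaining 84 GB)
53 GB → disk 2 (remaining 6 GB)
172 GB → disk 5 (remaining 84 GB)
33 GB → disk 3 (remaining 52 GB)
182 GB → disk 6 (remaining 74 GB)
62 GB → disk 4 (remaining 22 GB)
59 GB → disk 5 (remaining 25 GB)
63 GB → disk 6 (remaining 11 GB)
41 GB → disk 3 (remaining 11 GB)
70 GB → disk 7 (remaining 186 GB)
66 GB → disk 7 (remaining 120 GB)
74 GB → disk 7 (remaining 46 GB)
7 disks × 256 GB = 1792 GB; used 1667 GB; unused 125 GB.

125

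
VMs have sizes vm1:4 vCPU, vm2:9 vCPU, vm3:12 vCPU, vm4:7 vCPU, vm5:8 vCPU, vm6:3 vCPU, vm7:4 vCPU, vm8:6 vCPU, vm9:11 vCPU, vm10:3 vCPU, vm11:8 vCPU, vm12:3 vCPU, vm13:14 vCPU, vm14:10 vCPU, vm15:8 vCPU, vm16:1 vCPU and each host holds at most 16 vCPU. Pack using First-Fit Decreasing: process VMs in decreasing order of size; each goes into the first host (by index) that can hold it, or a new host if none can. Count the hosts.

8 hosts

Sorted descending: 14, 12, 11, 10, 9, 8, 8, 8, 7, 6, 4, 4, 3, 3, 3, 1.
Put 14 vCPU in host 1; 2 vCPU remain.
Put 12 vCPU in host 2; 4 vCPU remain.
Put 11 vCPU in host 3; 5 vCPU remain.
Put 10 vCPU in host 4; 6 vCPU remain.
Put 9 vCPU in host 5; 7 vCPU remain.
Put 8 vCPU in host 6; 8 vCPU remain.
Put 8 vCPU in host 6; 0 vCPU remain.
Put 8 vCPU in host 7; 8 vCPU remain.
Put 7 vCPU in host 5; 0 vCPU remain.
Put 6 vCPU in host 4; 0 vCPU remain.
Put 4 vCPU in host 2; 0 vCPU remain.
Put 4 vCPU in host 3; 1 vCPU remain.
Put 3 vCPU in host 7; 5 vCPU remain.
Put 3 vCPU in host 7; 2 vCPU remain.
Put 3 vCPU in host 8; 13 vCPU remain.
Put 1 vCPU in host 1; 1 vCPU remain.
Final hosts: [14,1] [12,4] [11,4] [10,6] [9,7] [8,8] [8,3,3] [3].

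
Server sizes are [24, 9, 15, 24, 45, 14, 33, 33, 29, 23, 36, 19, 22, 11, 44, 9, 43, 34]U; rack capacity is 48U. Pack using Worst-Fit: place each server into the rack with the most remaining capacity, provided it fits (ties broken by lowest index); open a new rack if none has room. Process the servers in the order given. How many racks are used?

rack 1: place 24U, 24U left
rack 1: place 9U, 15U left
rack 1: place 15U, 0U left
rack 2: place 24U, 24U left
rack 3: place 45U, 3U left
rack 2: place 14U, 10U left
rack 4: place 33U, 15U left
rack 5: place 33U, 15U left
rack 6: place 29U, 19U left
rack 7: place 23U, 25U left
rack 8: place 36U, 12U left
rack 7: place 19U, 6U left
rack 9: place 22U, 26U left
rack 9: place 11U, 15U left
rack 10: place 44U, 4U left
rack 6: place 9U, 10U left
rack 11: place 43U, 5U left
rack 12: place 34U, 14U left
Final racks: [24,9,15] [24,14] [45] [33] [33] [29,9] [23,19] [36] [22,11] [44] [43] [34].

12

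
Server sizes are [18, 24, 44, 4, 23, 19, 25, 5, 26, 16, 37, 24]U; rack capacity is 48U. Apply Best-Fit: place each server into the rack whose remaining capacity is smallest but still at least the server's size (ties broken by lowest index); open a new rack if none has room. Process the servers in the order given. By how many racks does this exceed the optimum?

1

Best-Fit: [18,24,5] [44,4] [23,19] [25] [26,16] [37] [24] → 7 racks.
Total size 265U; any packing needs at least ⌈265/48⌉ = 6 racks.
An optimal packing achieves that bound: [44,4] [37,5] [26,19] [25,23] [24,24] [18,16] → 6 racks.
Excess: 7 − 6 = 1.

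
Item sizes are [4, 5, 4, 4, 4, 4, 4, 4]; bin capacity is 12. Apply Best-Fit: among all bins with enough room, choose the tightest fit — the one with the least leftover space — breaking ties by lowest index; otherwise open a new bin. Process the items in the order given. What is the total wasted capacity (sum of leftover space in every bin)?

3

bin 1: place 4, 8 left
bin 1: place 5, 3 left
bin 2: place 4, 8 left
bin 2: place 4, 4 left
bin 2: place 4, 0 left
bin 3: place 4, 8 left
bin 3: place 4, 4 left
bin 3: place 4, 0 left
3 bins × 12 = 36; used 33; unused 3.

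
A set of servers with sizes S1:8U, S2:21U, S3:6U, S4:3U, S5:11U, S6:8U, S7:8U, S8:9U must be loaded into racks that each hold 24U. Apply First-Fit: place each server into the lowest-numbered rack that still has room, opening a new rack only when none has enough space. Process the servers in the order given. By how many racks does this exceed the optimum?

0

First-Fit: [8,6,3] [21] [11,8] [8,9] → 4 racks.
Total size 74U; any packing needs at least ⌈74/24⌉ = 4 racks.
So 4 is already optimal.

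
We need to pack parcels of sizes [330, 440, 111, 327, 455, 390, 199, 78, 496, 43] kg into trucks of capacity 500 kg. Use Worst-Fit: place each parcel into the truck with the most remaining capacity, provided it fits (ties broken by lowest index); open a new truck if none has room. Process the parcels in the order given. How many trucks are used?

Put 330 kg in truck 1; 170 kg remain.
Put 440 kg in truck 2; 60 kg remain.
Put 111 kg in truck 1; 59 kg remain.
Put 327 kg in truck 3; 173 kg remain.
Put 455 kg in truck 4; 45 kg remain.
Put 390 kg in truck 5; 110 kg remain.
Put 199 kg in truck 6; 301 kg remain.
Put 78 kg in truck 6; 223 kg remain.
Put 496 kg in truck 7; 4 kg remain.
Put 43 kg in truck 6; 180 kg remain.

7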